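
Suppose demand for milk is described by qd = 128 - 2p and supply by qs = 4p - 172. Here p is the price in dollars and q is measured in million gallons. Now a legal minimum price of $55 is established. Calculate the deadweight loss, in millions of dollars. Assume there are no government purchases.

37.5

In a free market, 128 - 2p = 4p - 172 gives the equilibrium p* = 50, q* = 28.
Because the floor (55) lies above the market-clearing price, it is binding.
At p = 55: qd = 128 - 2·55 = 18 and qs = 4·55 - 172 = 48.
Quantity traded falls to 18. At q = 18 the demand price is (128 - 18)/2 = 55 and the supply price is (172 + 18)/4 = 47.5.
Deadweight loss = ½ · (55 - 47.5) · (28 - 18) = ½ · 7.5 · 10 = 37.5.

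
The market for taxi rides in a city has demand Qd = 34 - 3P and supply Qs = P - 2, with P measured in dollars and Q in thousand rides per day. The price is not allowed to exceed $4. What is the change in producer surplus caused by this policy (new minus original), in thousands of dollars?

In a free market, 34 - 3P = P - 2 gives the equilibrium P* = 9, Q* = 7.
Since 4 < 9, the ceiling is binding.
At P = 4: Qd = 34 - 3·4 = 22 and Qs = 4 - 2 = 2.
Producer surplus without the control is ½ · (9 - 2) · 7 = 24.5.
With the ceiling, producers sell 2 units at 4, so PS = ½ · (4 - 2) · 2 = 2.
Change in producer surplus = 2 - 24.5 = -22.5.

-22.5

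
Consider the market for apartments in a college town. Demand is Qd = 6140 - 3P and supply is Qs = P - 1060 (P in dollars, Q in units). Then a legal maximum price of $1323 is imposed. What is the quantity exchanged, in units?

Equilibrium: 6140 - 3P = P - 1060, so 7200 = 4P and P* = 1800, Q* = 740.
Because the ceiling (1323) lies below the market-clearing price, it is binding.
At P = 1323: Qd = 6140 - 3·1323 = 2171 and Qs = 1323 - 1060 = 263.
The quantity actually transacted is the short side, supply: 263.

263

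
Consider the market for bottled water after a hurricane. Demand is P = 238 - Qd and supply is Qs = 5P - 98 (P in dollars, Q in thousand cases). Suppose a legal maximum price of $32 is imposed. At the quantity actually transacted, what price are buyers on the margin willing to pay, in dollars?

176

Rearranging demand gives Qd = 238 - P. Without the control the market clears where 238 - P = 5P - 98, i.e. P* = 56 and Q* = 182.
Because the ceiling (32) lies below the market-clearing price, it is binding.
At P = 32: Qd = 238 - 32 = 206 and Qs = 5·32 - 98 = 62.
Only 62 units reach the market. On the demand curve, the marginal buyer's willingness to pay at Q = 62 is (238 - 62) = 176.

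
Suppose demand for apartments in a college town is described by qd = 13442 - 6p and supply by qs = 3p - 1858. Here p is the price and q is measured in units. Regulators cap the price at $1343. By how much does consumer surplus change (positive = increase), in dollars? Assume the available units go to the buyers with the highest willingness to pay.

Equilibrium: 13442 - 6p = 3p - 1858, so 15300 = 9p and p* = 1700, q* = 3242.
Since 1343 < 1700, the ceiling is binding.
At p = 1343: qd = 13442 - 6·1343 = 5384 and qs = 3·1343 - 1858 = 2171.
Consumer surplus without the control is ½ · (6721/3 - 1700) · 3242 = 2627641/3.
With the ceiling, 2171 units are sold at 1343 (assume they go to the highest-value buyers). The demand price at q = 2171 is 1878.5, so CS = ½ · [(6721/3 - 1343) + (1878.5 - 1343)] · 2171 = 18664087/12.
Change in consumer surplus = 18664087/12 - 2627641/3 = 679460.25.

679460.25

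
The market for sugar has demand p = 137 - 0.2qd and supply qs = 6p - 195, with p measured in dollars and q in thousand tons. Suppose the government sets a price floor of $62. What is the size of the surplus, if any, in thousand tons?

Rearranging demand gives qd = 685 - 5p. Without the control the market clears where 685 - 5p = 6p - 195, i.e. p* = 80 and q* = 285.
The floor of 62 is below the equilibrium price 80, so it is not binding; the market clears at p* = 80, q* = 285.
Since the control does not bind, there is no surplus.

0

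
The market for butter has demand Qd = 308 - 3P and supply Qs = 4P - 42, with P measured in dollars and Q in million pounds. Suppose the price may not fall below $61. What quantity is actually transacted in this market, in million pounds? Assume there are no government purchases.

125

Without the control the market clears where 308 - 3P = 4P - 42, i.e. P* = 50 and Q* = 158.
Because the floor (61) lies above the market-clearing price, it is binding.
At P = 61: Qd = 308 - 3·61 = 125 and Qs = 4·61 - 42 = 202.
The quantity actually transacted is the short side, demand: 125.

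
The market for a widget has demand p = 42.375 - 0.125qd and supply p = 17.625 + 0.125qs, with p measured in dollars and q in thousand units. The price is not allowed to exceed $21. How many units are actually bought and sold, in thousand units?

Rearranging demand gives qd = 339 - 8p; rearranging supply gives qs = 8p - 141. In a free market, 339 - 8p = 8p - 141 gives the equilibrium p* = 30, q* = 99.
Since 21 < 30, the ceiling is binding.
At p = 21: qd = 339 - 8·21 = 171 and qs = 8·21 - 141 = 27.
The quantity actually transacted is the short side, supply: 27.

27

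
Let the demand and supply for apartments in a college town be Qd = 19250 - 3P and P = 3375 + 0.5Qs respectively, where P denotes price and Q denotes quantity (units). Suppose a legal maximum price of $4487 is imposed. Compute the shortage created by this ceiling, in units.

3565

Rearranging supply gives Qs = 2P - 6750. In a free market, 19250 - 3P = 2P - 6750 gives the equilibrium P* = 5200, Q* = 3650.
Since 4487 < 5200, the ceiling is binding.
At P = 4487: Qd = 19250 - 3·4487 = 5789 and Qs = 2·4487 - 6750 = 2224.
Shortage = Qd - Qs = 5789 - 2224 = 3565.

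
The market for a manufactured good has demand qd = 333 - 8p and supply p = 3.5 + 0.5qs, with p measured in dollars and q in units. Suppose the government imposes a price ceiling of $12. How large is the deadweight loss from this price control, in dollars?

605

Rearranging supply gives qs = 2p - 7. Without the control the market clears where 333 - 8p = 2p - 7, i.e. p* = 34 and q* = 61.
Since 12 < 34, the ceiling is binding.
At p = 12: qd = 333 - 8·12 = 237 and qs = 2·12 - 7 = 17.
Quantity traded falls to 17. At q = 17 the demand price is (333 - 17)/8 = 39.5 and the supply price is (7 + 17)/2 = 12.
Deadweight loss = ½ · (39.5 - 12) · (61 - 17) = ½ · 27.5 · 44 = 605.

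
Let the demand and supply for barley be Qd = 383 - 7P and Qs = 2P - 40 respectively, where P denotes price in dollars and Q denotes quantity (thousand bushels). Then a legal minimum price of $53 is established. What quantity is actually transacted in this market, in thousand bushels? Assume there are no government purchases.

Without the control the market clears where 383 - 7P = 2P - 40, i.e. P* = 47 and Q* = 54.
Because the floor (53) lies above the market-clearing price, it is binding.
At P = 53: Qd = 383 - 7·53 = 12 and Qs = 2·53 - 40 = 66.
The quantity actually transacted is the short side, demand: 12.

12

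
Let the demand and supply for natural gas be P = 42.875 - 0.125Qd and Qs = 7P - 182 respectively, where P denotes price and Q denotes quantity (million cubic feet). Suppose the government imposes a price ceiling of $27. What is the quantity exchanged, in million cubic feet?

Rearranging demand gives Qd = 343 - 8P. Setting quantity demanded equal to quantity supplied, 343 - 8P = 7P - 182, gives P* = 35 and Q* = 63.
Since 27 < 35, the ceiling is binding.
At P = 27: Qd = 343 - 8·27 = 127 and Qs = 7·27 - 182 = 7.
The quantity actually transacted is the short side, supply: 7.

7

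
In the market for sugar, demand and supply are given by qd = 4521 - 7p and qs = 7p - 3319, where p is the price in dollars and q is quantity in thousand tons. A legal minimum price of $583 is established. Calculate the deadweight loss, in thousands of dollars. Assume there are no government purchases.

3703

In a free market, 4521 - 7p = 7p - 3319 gives the equilibrium p* = 560, q* = 601.
The floor of 583 is above the equilibrium price 560, so it binds.
At p = 583: qd = 4521 - 7·583 = 440 and qs = 7·583 - 3319 = 762.
Quantity traded falls to 440. At q = 440 the demand price is (4521 - 440)/7 = 583 and the supply price is (3319 + 440)/7 = 537.
Deadweight loss = ½ · (583 - 537) · (601 - 440) = ½ · 46 · 161 = 3703.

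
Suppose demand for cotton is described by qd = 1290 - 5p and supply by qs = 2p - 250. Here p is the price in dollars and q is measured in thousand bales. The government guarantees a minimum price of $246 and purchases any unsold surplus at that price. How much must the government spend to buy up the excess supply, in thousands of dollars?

Without the control the market clears where 1290 - 5p = 2p - 250, i.e. p* = 220 and q* = 190.
The floor of 246 is above the equilibrium price 220, so it binds.
At p = 246: qd = 1290 - 5·246 = 60 and qs = 2·246 - 250 = 242.
Surplus = qs - qd = 182.
Government expenditure = surplus × support price = 182 × 246 = 44772.

44772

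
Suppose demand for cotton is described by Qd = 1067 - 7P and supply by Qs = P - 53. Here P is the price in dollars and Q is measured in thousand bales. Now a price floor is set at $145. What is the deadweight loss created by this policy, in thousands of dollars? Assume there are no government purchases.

700

Setting quantity demanded equal to quantity supplied, 1067 - 7P = P - 53, gives P* = 140 and Q* = 87.
Since 145 > 140, the floor is binding.
At P = 145: Qd = 1067 - 7·145 = 52 and Qs = 145 - 53 = 92.
Quantity traded falls to 52. At Q = 52 the demand price is (1067 - 52)/7 = 145 and the supply price is 53 + 52 = 105.
Deadweight loss = ½ · (145 - 105) · (87 - 52) = ½ · 40 · 35 = 700.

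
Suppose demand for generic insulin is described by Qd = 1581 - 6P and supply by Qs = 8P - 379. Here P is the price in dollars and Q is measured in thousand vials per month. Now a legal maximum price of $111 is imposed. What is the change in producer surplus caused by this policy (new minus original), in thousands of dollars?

In a free market, 1581 - 6P = 8P - 379 gives the equilibrium P* = 140, Q* = 741.
The ceiling of 111 is below the equilibrium price 140, so it binds.
At P = 111: Qd = 1581 - 6·111 = 915 and Qs = 8·111 - 379 = 509.
Producer surplus without the control is ½ · (140 - 47.375) · 741 = 34317.5625.
With the ceiling, producers sell 509 units at 111, so PS = ½ · (111 - 47.375) · 509 = 16192.5625.
Change in producer surplus = 16192.5625 - 34317.5625 = -18125.

-18125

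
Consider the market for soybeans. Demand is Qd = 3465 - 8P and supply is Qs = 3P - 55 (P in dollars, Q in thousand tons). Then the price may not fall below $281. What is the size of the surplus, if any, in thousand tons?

0

Without the control the market clears where 3465 - 8P = 3P - 55, i.e. P* = 320 and Q* = 905.
The floor of 281 is below the equilibrium price 320, so it is not binding; the market clears at P* = 320, Q* = 905.
Since the control does not bind, there is no surplus.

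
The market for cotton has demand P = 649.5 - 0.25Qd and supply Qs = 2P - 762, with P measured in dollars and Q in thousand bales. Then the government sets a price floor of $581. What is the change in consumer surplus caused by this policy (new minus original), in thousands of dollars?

Rearranging demand gives Qd = 2598 - 4P. Setting quantity demanded equal to quantity supplied, 2598 - 4P = 2P - 762, gives P* = 560 and Q* = 358.
The floor of 581 is above the equilibrium price 560, so it binds.
At P = 581: Qd = 2598 - 4·581 = 274 and Qs = 2·581 - 762 = 400.
Consumer surplus without the control is ½ · (649.5 - 560) · 358 = 16020.5.
With the floor, consumers buy 274 units at 581, so CS = ½ · (649.5 - 581) · 274 = 9384.5.
Change in consumer surplus = 9384.5 - 16020.5 = -6636.

-6636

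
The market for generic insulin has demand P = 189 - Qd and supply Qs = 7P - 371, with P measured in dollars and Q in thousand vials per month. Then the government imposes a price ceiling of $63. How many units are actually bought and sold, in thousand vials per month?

70

Rearranging demand gives Qd = 189 - P. Equilibrium: 189 - P = 7P - 371, so 560 = 8P and P* = 70, Q* = 119.
The ceiling of 63 is below the equilibrium price 70, so it binds.
At P = 63: Qd = 189 - 63 = 126 and Qs = 7·63 - 371 = 70.
The quantity actually transacted is the short side, supply: 70.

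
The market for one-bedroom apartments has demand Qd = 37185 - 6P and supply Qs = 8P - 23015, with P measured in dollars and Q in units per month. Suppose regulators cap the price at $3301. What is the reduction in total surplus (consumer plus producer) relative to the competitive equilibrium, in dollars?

9314676

In a free market, 37185 - 6P = 8P - 23015 gives the equilibrium P* = 4300, Q* = 11385.
Since 3301 < 4300, the ceiling is binding.
At P = 3301: Qd = 37185 - 6·3301 = 17379 and Qs = 8·3301 - 23015 = 3393.
Quantity traded falls to 3393. At Q = 3393 the demand price is (37185 - 3393)/6 = 5632 and the supply price is (23015 + 3393)/8 = 3301.
Deadweight loss = ½ · (5632 - 3301) · (11385 - 3393) = ½ · 2331 · 7992 = 9314676.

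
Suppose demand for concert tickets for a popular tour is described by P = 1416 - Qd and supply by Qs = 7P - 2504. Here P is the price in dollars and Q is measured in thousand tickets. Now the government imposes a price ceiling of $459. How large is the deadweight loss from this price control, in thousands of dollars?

26908

Rearranging demand gives Qd = 1416 - P. Without the control the market clears where 1416 - P = 7P - 2504, i.e. P* = 490 and Q* = 926.
The ceiling of 459 is below the equilibrium price 490, so it binds.
At P = 459: Qd = 1416 - 459 = 957 and Qs = 7·459 - 2504 = 709.
Quantity traded falls to 709. At Q = 709 the demand price is 1416 - 709 = 707 and the supply price is (2504 + 709)/7 = 459.
Deadweight loss = ½ · (707 - 459) · (926 - 709) = ½ · 248 · 217 = 26908.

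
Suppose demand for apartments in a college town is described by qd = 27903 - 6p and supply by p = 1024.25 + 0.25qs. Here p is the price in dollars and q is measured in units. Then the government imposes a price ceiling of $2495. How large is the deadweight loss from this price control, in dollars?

Rearranging supply gives qs = 4p - 4097. Setting quantity demanded equal to quantity supplied, 27903 - 6p = 4p - 4097, gives p* = 3200 and q* = 8703.
Because the ceiling (2495) lies below the market-clearing price, it is binding.
At p = 2495: qd = 27903 - 6·2495 = 12933 and qs = 4·2495 - 4097 = 5883.
Quantity traded falls to 5883. At q = 5883 the demand price is (27903 - 5883)/6 = 3670 and the supply price is (4097 + 5883)/4 = 2495.
Deadweight loss = ½ · (3670 - 2495) · (8703 - 5883) = ½ · 1175 · 2820 = 1656750.

1656750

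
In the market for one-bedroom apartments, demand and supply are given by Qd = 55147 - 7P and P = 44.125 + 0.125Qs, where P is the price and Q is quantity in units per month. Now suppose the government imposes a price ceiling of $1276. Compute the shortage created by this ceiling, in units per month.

Rearranging supply gives Qs = 8P - 353. In a free market, 55147 - 7P = 8P - 353 gives the equilibrium P* = 3700, Q* = 29247.
Since 1276 < 3700, the ceiling is binding.
At P = 1276: Qd = 55147 - 7·1276 = 46215 and Qs = 8·1276 - 353 = 9855.
Shortage = Qd - Qs = 46215 - 9855 = 36360.

36360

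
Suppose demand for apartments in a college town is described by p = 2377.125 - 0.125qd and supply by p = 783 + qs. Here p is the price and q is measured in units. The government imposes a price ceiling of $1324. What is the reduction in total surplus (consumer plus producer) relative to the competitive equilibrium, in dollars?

431649

Rearranging demand gives qd = 19017 - 8p; rearranging supply gives qs = p - 783. Equilibrium: 19017 - 8p = p - 783, so 19800 = 9p and p* = 2200, q* = 1417.
Because the ceiling (1324) lies below the market-clearing price, it is binding.
At p = 1324: qd = 19017 - 8·1324 = 8425 and qs = 1324 - 783 = 541.
Quantity traded falls to 541. At q = 541 the demand price is (19017 - 541)/8 = 2309.5 and the supply price is 783 + 541 = 1324.
Deadweight loss = ½ · (2309.5 - 1324) · (1417 - 541) = ½ · 985.5 · 876 = 431649.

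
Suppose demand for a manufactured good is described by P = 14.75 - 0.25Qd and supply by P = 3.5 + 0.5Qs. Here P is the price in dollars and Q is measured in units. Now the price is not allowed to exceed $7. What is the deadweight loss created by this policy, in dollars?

Rearranging demand gives Qd = 59 - 4P; rearranging supply gives Qs = 2P - 7. Setting quantity demanded equal to quantity supplied, 59 - 4P = 2P - 7, gives P* = 11 and Q* = 15.
Because the ceiling (7) lies below the market-clearing price, it is binding.
At P = 7: Qd = 59 - 4·7 = 31 and Qs = 2·7 - 7 = 7.
Quantity traded falls to 7. At Q = 7 the demand price is (59 - 7)/4 = 13 and the supply price is (7 + 7)/2 = 7.
Deadweight loss = ½ · (13 - 7) · (15 - 7) = ½ · 6 · 8 = 24.

24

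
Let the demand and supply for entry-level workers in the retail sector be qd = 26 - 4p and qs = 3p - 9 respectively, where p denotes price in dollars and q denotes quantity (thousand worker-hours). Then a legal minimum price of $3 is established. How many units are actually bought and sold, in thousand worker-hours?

6

Setting quantity demanded equal to quantity supplied, 26 - 4p = 3p - 9, gives p* = 5 and q* = 6.
Since 3 is below p* = 5, the floor does not bind and the free-market outcome prevails.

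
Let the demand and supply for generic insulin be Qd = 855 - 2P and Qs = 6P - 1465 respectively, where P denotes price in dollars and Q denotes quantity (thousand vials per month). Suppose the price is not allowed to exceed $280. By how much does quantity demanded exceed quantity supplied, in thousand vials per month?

Equilibrium: 855 - 2P = 6P - 1465, so 2320 = 8P and P* = 290, Q* = 275.
Because the ceiling (280) lies below the market-clearing price, it is binding.
At P = 280: Qd = 855 - 2·280 = 295 and Qs = 6·280 - 1465 = 215.
Shortage = Qd - Qs = 295 - 215 = 80.

80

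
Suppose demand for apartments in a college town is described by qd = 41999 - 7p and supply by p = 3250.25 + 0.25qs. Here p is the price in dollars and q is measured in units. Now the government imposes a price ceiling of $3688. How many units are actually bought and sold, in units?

1751

Rearranging supply gives qs = 4p - 13001. Setting quantity demanded equal to quantity supplied, 41999 - 7p = 4p - 13001, gives p* = 5000 and q* = 6999.
Because the ceiling (3688) lies below the market-clearing price, it is binding.
At p = 3688: qd = 41999 - 7·3688 = 16183 and qs = 4·3688 - 13001 = 1751.
The quantity actually transacted is the short side, supply: 1751.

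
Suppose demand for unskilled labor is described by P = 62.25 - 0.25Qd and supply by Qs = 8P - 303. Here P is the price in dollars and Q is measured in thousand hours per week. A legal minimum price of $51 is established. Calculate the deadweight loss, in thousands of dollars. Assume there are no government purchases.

75

Rearranging demand gives Qd = 249 - 4P. Setting quantity demanded equal to quantity supplied, 249 - 4P = 8P - 303, gives P* = 46 and Q* = 65.
Since 51 > 46, the floor is binding.
At P = 51: Qd = 249 - 4·51 = 45 and Qs = 8·51 - 303 = 105.
Quantity traded falls to 45. At Q = 45 the demand price is (249 - 45)/4 = 51 and the supply price is (303 + 45)/8 = 43.5.
Deadweight loss = ½ · (51 - 43.5) · (65 - 45) = ½ · 7.5 · 20 = 75.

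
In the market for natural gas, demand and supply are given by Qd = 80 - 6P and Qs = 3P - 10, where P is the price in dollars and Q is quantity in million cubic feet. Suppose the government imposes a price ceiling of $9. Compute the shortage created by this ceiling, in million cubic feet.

Without the control the market clears where 80 - 6P = 3P - 10, i.e. P* = 10 and Q* = 20.
Because the ceiling (9) lies below the market-clearing price, it is binding.
At P = 9: Qd = 80 - 6·9 = 26 and Qs = 3·9 - 10 = 17.
Shortage = Qd - Qs = 26 - 17 = 9.

9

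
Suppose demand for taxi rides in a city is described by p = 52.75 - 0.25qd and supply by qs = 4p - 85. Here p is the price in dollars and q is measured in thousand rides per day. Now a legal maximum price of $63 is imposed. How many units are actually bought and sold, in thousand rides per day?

Rearranging demand gives qd = 211 - 4p. Equilibrium: 211 - 4p = 4p - 85, so 296 = 8p and p* = 37, q* = 63.
The ceiling of 63 is above the equilibrium price 37, so it is not binding; the market clears at p* = 37, q* = 63.

63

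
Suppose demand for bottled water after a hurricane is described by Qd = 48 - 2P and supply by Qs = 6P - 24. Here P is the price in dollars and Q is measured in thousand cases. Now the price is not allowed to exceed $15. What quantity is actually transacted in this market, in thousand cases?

Equilibrium: 48 - 2P = 6P - 24, so 72 = 8P and P* = 9, Q* = 30.
The ceiling of 15 is above the equilibrium price 9, so it is not binding; the market clears at P* = 9, Q* = 30.

30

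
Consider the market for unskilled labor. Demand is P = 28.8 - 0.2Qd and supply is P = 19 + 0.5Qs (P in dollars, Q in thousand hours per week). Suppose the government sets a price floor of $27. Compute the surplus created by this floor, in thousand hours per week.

7

Rearranging demand gives Qd = 144 - 5P; rearranging supply gives Qs = 2P - 38. Setting quantity demanded equal to quantity supplied, 144 - 5P = 2P - 38, gives P* = 26 and Q* = 14.
Since 27 > 26, the floor is binding.
At P = 27: Qd = 144 - 5·27 = 9 and Qs = 2·27 - 38 = 16.
Surplus = Qs - Qd = 16 - 9 = 7.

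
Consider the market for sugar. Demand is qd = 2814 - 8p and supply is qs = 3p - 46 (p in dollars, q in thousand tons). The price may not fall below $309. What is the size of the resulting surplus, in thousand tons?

539

Without the control the market clears where 2814 - 8p = 3p - 46, i.e. p* = 260 and q* = 734.
Because the floor (309) lies above the market-clearing price, it is binding.
At p = 309: qd = 2814 - 8·309 = 342 and qs = 3·309 - 46 = 881.
Surplus = qs - qd = 881 - 342 = 539.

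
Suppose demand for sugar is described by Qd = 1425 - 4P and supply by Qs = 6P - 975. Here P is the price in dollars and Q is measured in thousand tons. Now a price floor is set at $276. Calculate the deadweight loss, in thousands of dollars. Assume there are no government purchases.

Setting quantity demanded equal to quantity supplied, 1425 - 4P = 6P - 975, gives P* = 240 and Q* = 465.
The floor of 276 is above the equilibrium price 240, so it binds.
At P = 276: Qd = 1425 - 4·276 = 321 and Qs = 6·276 - 975 = 681.
Quantity traded falls to 321. At Q = 321 the demand price is (1425 - 321)/4 = 276 and the supply price is (975 + 321)/6 = 216.
Deadweight loss = ½ · (276 - 216) · (465 - 321) = ½ · 60 · 144 = 4320.

4320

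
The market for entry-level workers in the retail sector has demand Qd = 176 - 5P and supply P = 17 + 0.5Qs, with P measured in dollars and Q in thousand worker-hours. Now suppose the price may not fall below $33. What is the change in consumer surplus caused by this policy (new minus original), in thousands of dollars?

Rearranging supply gives Qs = 2P - 34. In a free market, 176 - 5P = 2P - 34 gives the equilibrium P* = 30, Q* = 26.
The floor of 33 is above the equilibrium price 30, so it binds.
At P = 33: Qd = 176 - 5·33 = 11 and Qs = 2·33 - 34 = 32.
Consumer surplus without the control is ½ · (35.2 - 30) · 26 = 67.6.
With the floor, consumers buy 11 units at 33, so CS = ½ · (35.2 - 33) · 11 = 12.1.
Change in consumer surplus = 12.1 - 67.6 = -55.5.

-55.5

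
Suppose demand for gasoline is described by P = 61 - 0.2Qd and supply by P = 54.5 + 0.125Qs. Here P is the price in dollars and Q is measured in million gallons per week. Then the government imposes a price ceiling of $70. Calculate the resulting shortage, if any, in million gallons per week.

0

Rearranging demand gives Qd = 305 - 5P; rearranging supply gives Qs = 8P - 436. Setting quantity demanded equal to quantity supplied, 305 - 5P = 8P - 436, gives P* = 57 and Q* = 20.
Since 70 is above P* = 57, the ceiling does not bind and the free-market outcome prevails.
Since the control does not bind, there is no shortage.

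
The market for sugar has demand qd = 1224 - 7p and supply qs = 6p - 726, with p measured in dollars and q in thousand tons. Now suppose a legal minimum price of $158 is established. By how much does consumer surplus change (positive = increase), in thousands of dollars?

-1168

Equilibrium: 1224 - 7p = 6p - 726, so 1950 = 13p and p* = 150, q* = 174.
Because the floor (158) lies above the market-clearing price, it is binding.
At p = 158: qd = 1224 - 7·158 = 118 and qs = 6·158 - 726 = 222.
Consumer surplus without the control is ½ · (1224/7 - 150) · 174 = 15138/7.
With the floor, consumers buy 118 units at 158, so CS = ½ · (1224/7 - 158) · 118 = 6962/7.
Change in consumer surplus = 6962/7 - 15138/7 = -1168.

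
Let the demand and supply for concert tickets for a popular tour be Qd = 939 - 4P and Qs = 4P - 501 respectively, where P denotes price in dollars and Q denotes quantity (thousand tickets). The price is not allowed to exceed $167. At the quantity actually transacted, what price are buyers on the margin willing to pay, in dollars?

Setting quantity demanded equal to quantity supplied, 939 - 4P = 4P - 501, gives P* = 180 and Q* = 219.
Because the ceiling (167) lies below the market-clearing price, it is binding.
At P = 167: Qd = 939 - 4·167 = 271 and Qs = 4·167 - 501 = 167.
Only 167 units reach the market. On the demand curve, the marginal buyer's willingness to pay at Q = 167 is (939 - 167)/4 = 193.

193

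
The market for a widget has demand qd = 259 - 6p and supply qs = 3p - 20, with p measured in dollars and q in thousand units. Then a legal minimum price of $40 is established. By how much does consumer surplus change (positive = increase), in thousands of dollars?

-414

Without the control the market clears where 259 - 6p = 3p - 20, i.e. p* = 31 and q* = 73.
The floor of 40 is above the equilibrium price 31, so it binds.
At p = 40: qd = 259 - 6·40 = 19 and qs = 3·40 - 20 = 100.
Consumer surplus without the control is ½ · (259/6 - 31) · 73 = 5329/12.
With the floor, consumers buy 19 units at 40, so CS = ½ · (259/6 - 40) · 19 = 361/12.
Change in consumer surplus = 361/12 - 5329/12 = -414.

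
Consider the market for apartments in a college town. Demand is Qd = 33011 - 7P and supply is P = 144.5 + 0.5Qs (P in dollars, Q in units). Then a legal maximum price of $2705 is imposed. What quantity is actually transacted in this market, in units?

5121

Rearranging supply gives Qs = 2P - 289. Without the control the market clears where 33011 - 7P = 2P - 289, i.e. P* = 3700 and Q* = 7111.
Because the ceiling (2705) lies below the market-clearing price, it is binding.
At P = 2705: Qd = 33011 - 7·2705 = 14076 and Qs = 2·2705 - 289 = 5121.
The quantity actually transacted is the short side, supply: 5121.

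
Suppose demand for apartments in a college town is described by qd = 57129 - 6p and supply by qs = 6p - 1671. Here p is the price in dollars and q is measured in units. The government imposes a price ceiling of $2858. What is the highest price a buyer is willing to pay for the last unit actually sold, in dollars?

Without the control the market clears where 57129 - 6p = 6p - 1671, i.e. p* = 4900 and q* = 27729.
Since 2858 < 4900, the ceiling is binding.
At p = 2858: qd = 57129 - 6·2858 = 39981 and qs = 6·2858 - 1671 = 15477.
Only 15477 units reach the market. On the demand curve, the marginal buyer's willingness to pay at q = 15477 is (57129 - 15477)/6 = 6942.

6942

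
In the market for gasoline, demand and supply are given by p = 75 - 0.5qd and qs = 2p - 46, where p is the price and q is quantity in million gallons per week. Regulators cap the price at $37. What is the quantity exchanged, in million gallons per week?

Rearranging demand gives qd = 150 - 2p. Setting quantity demanded equal to quantity supplied, 150 - 2p = 2p - 46, gives p* = 49 and q* = 52.
Because the ceiling (37) lies below the market-clearing price, it is binding.
At p = 37: qd = 150 - 2·37 = 76 and qs = 2·37 - 46 = 28.
The quantity actually transacted is the short side, supply: 28.

28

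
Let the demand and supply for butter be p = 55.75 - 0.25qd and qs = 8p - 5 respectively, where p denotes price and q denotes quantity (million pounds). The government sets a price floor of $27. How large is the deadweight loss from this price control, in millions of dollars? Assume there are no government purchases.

192

Rearranging demand gives qd = 223 - 4p. Without the control the market clears where 223 - 4p = 8p - 5, i.e. p* = 19 and q* = 147.
The floor of 27 is above the equilibrium price 19, so it binds.
At p = 27: qd = 223 - 4·27 = 115 and qs = 8·27 - 5 = 211.
Quantity traded falls to 115. At q = 115 the demand price is (223 - 115)/4 = 27 and the supply price is (5 + 115)/8 = 15.
Deadweight loss = ½ · (27 - 15) · (147 - 115) = ½ · 12 · 32 = 192.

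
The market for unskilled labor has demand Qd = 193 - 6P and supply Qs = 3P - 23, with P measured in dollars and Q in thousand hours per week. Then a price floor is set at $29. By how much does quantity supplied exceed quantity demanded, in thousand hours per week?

45

Setting quantity demanded equal to quantity supplied, 193 - 6P = 3P - 23, gives P* = 24 and Q* = 49.
Since 29 > 24, the floor is binding.
At P = 29: Qd = 193 - 6·29 = 19 and Qs = 3·29 - 23 = 64.
Surplus = Qs - Qd = 64 - 19 = 45.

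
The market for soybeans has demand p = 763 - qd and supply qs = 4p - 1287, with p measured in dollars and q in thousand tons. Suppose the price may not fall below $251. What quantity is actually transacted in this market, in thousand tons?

Rearranging demand gives qd = 763 - p. Setting quantity demanded equal to quantity supplied, 763 - p = 4p - 1287, gives p* = 410 and q* = 353.
The floor of 251 is below the equilibrium price 410, so it is not binding; the market clears at p* = 410, q* = 353.

353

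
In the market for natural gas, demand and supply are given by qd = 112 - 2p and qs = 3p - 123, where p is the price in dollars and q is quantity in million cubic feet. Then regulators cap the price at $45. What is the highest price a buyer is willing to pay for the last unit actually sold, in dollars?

In a free market, 112 - 2p = 3p - 123 gives the equilibrium p* = 47, q* = 18.
Because the ceiling (45) lies below the market-clearing price, it is binding.
At p = 45: qd = 112 - 2·45 = 22 and qs = 3·45 - 123 = 12.
Only 12 units reach the market. On the demand curve, the marginal buyer's willingness to pay at q = 12 is (112 - 12)/2 = 50.

50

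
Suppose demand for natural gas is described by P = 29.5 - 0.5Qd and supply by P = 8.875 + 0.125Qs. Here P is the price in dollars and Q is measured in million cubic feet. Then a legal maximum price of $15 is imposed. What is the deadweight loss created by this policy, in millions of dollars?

Rearranging demand gives Qd = 59 - 2P; rearranging supply gives Qs = 8P - 71. Equilibrium: 59 - 2P = 8P - 71, so 130 = 10P and P* = 13, Q* = 33.
Since 15 is above P* = 13, the ceiling does not bind and the free-market outcome prevails.
Since the control does not bind, no trades are prevented and deadweight loss is zero.

0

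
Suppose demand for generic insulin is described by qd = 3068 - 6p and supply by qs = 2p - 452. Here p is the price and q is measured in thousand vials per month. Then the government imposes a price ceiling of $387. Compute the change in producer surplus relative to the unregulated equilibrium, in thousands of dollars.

-19875

Setting quantity demanded equal to quantity supplied, 3068 - 6p = 2p - 452, gives p* = 440 and q* = 428.
Because the ceiling (387) lies below the market-clearing price, it is binding.
At p = 387: qd = 3068 - 6·387 = 746 and qs = 2·387 - 452 = 322.
Producer surplus without the control is ½ · (440 - 226) · 428 = 45796.
With the ceiling, producers sell 322 units at 387, so PS = ½ · (387 - 226) · 322 = 25921.
Change in producer surplus = 25921 - 45796 = -19875.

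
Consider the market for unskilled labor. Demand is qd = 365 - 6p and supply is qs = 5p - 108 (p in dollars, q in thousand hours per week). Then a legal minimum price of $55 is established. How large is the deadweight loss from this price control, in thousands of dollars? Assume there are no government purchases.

In a free market, 365 - 6p = 5p - 108 gives the equilibrium p* = 43, q* = 107.
Since 55 > 43, the floor is binding.
At p = 55: qd = 365 - 6·55 = 35 and qs = 5·55 - 108 = 167.
Quantity traded falls to 35. At q = 35 the demand price is (365 - 35)/6 = 55 and the supply price is (108 + 35)/5 = 28.6.
Deadweight loss = ½ · (55 - 28.6) · (107 - 35) = ½ · 26.4 · 72 = 950.4.

950.4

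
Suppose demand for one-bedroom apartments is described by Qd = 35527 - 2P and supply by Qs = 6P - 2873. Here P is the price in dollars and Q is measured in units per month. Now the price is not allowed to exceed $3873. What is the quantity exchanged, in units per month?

In a free market, 35527 - 2P = 6P - 2873 gives the equilibrium P* = 4800, Q* = 25927.
The ceiling of 3873 is below the equilibrium price 4800, so it binds.
At P = 3873: Qd = 35527 - 2·3873 = 27781 and Qs = 6·3873 - 2873 = 20365.
The quantity actually transacted is the short side, supply: 20365.

20365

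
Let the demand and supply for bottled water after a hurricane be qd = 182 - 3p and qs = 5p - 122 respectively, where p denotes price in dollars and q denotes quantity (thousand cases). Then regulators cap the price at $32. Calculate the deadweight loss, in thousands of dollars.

Equilibrium: 182 - 3p = 5p - 122, so 304 = 8p and p* = 38, q* = 68.
Since 32 < 38, the ceiling is binding.
At p = 32: qd = 182 - 3·32 = 86 and qs = 5·32 - 122 = 38.
Quantity traded falls to 38. At q = 38 the demand price is (182 - 38)/3 = 48 and the supply price is (122 + 38)/5 = 32.
Deadweight loss = ½ · (48 - 32) · (68 - 38) = ½ · 16 · 30 = 240.

240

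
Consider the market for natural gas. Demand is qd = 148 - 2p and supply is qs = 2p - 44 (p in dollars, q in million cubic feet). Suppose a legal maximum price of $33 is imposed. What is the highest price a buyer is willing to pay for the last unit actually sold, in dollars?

Setting quantity demanded equal to quantity supplied, 148 - 2p = 2p - 44, gives p* = 48 and q* = 52.
Since 33 < 48, the ceiling is binding.
At p = 33: qd = 148 - 2·33 = 82 and qs = 2·33 - 44 = 22.
Only 22 units reach the market. On the demand curve, the marginal buyer's willingness to pay at q = 22 is (148 - 22)/2 = 63.

63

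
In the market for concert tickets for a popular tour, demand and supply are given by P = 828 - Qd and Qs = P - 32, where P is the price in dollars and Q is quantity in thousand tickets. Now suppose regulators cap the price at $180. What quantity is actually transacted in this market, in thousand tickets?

Rearranging demand gives Qd = 828 - P. Equilibrium: 828 - P = P - 32, so 860 = 2P and P* = 430, Q* = 398.
The ceiling of 180 is below the equilibrium price 430, so it binds.
At P = 180: Qd = 828 - 180 = 648 and Qs = 180 - 32 = 148.
The quantity actually transacted is the short side, supply: 148.

148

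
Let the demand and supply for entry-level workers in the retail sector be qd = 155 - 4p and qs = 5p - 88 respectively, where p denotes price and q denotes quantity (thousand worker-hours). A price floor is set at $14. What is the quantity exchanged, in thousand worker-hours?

Without the control the market clears where 155 - 4p = 5p - 88, i.e. p* = 27 and q* = 47.
The floor of 14 is below the equilibrium price 27, so it is not binding; the market clears at p* = 27, q* = 47.

47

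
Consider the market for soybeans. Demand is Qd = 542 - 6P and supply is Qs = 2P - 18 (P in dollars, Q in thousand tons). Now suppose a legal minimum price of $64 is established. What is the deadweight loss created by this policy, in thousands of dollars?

0

Setting quantity demanded equal to quantity supplied, 542 - 6P = 2P - 18, gives P* = 70 and Q* = 122.
The floor of 64 is below the equilibrium price 70, so it is not binding; the market clears at P* = 70, Q* = 122.
Since the control does not bind, no trades are prevented and deadweight loss is zero.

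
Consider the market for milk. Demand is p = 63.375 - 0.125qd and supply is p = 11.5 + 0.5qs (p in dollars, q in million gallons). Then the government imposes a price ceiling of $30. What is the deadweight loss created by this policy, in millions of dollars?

661.25

Rearranging demand gives qd = 507 - 8p; rearranging supply gives qs = 2p - 23. Setting quantity demanded equal to quantity supplied, 507 - 8p = 2p - 23, gives p* = 53 and q* = 83.
The ceiling of 30 is below the equilibrium price 53, so it binds.
At p = 30: qd = 507 - 8·30 = 267 and qs = 2·30 - 23 = 37.
Quantity traded falls to 37. At q = 37 the demand price is (507 - 37)/8 = 58.75 and the supply price is (23 + 37)/2 = 30.
Deadweight loss = ½ · (58.75 - 30) · (83 - 37) = ½ · 28.75 · 46 = 661.25.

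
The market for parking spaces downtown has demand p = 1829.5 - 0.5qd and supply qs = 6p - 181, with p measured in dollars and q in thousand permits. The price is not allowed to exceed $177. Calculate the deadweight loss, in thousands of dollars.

1101708

Rearranging demand gives qd = 3659 - 2p. Equilibrium: 3659 - 2p = 6p - 181, so 3840 = 8p and p* = 480, q* = 2699.
The ceiling of 177 is below the equilibrium price 480, so it binds.
At p = 177: qd = 3659 - 2·177 = 3305 and qs = 6·177 - 181 = 881.
Quantity traded falls to 881. At q = 881 the demand price is (3659 - 881)/2 = 1389 and the supply price is (181 + 881)/6 = 177.
Deadweight loss = ½ · (1389 - 177) · (2699 - 881) = ½ · 1212 · 1818 = 1101708.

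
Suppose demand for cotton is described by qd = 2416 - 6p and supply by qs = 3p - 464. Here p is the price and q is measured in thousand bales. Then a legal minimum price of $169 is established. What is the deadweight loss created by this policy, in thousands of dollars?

0

Equilibrium: 2416 - 6p = 3p - 464, so 2880 = 9p and p* = 320, q* = 496.
Since 169 is below p* = 320, the floor does not bind and the free-market outcome prevails.
Since the control does not bind, no trades are prevented and deadweight loss is zero.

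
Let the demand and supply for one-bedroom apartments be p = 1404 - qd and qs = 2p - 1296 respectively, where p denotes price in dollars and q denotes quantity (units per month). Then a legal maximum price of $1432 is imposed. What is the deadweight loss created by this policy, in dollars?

0

Rearranging demand gives qd = 1404 - p. In a free market, 1404 - p = 2p - 1296 gives the equilibrium p* = 900, q* = 504.
The ceiling of 1432 is above the equilibrium price 900, so it is not binding; the market clears at p* = 900, q* = 504.
Since the control does not bind, no trades are prevented and deadweight loss is zero.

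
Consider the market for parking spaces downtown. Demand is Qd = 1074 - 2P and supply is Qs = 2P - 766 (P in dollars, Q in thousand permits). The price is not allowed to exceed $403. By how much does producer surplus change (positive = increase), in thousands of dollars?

-5529

In a free market, 1074 - 2P = 2P - 766 gives the equilibrium P* = 460, Q* = 154.
The ceiling of 403 is below the equilibrium price 460, so it binds.
At P = 403: Qd = 1074 - 2·403 = 268 and Qs = 2·403 - 766 = 40.
Producer surplus without the control is ½ · (460 - 383) · 154 = 5929.
With the ceiling, producers sell 40 units at 403, so PS = ½ · (403 - 383) · 40 = 400.
Change in producer surplus = 400 - 5929 = -5529.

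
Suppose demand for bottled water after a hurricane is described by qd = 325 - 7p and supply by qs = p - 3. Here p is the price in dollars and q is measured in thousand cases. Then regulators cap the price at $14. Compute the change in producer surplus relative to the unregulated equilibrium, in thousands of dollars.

-661.5

In a free market, 325 - 7p = p - 3 gives the equilibrium p* = 41, q* = 38.
The ceiling of 14 is below the equilibrium price 41, so it binds.
At p = 14: qd = 325 - 7·14 = 227 and qs = 14 - 3 = 11.
Producer surplus without the control is ½ · (41 - 3) · 38 = 722.
With the ceiling, producers sell 11 units at 14, so PS = ½ · (14 - 3) · 11 = 60.5.
Change in producer surplus = 60.5 - 722 = -661.5.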